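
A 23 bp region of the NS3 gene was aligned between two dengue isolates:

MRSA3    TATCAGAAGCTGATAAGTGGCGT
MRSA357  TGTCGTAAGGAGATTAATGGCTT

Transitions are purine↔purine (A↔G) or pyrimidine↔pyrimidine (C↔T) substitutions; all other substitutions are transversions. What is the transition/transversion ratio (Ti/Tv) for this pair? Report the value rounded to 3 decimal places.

0.600

Differing sites — 2:A/G (Ti); 5:A/G (Ti); 6:G/T (Tv); 10:C/G (Tv); 11:T/A (Tv); 15:A/T (Tv); 17:G/A (Ti); 22:G/T (Tv).
Of the 8 differences, 3 transitions and 5 transversions, so Ti/Tv = 3/5 = 0.600.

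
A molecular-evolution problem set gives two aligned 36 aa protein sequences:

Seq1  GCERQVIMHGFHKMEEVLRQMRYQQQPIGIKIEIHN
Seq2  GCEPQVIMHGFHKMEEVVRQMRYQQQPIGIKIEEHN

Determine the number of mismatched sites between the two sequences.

Mismatches occur at site 4 (R→P), site 18 (L→V), site 34 (I→E).
That gives 3 mismatches out of 36 aligned sites, so the Hamming distance is 3.

3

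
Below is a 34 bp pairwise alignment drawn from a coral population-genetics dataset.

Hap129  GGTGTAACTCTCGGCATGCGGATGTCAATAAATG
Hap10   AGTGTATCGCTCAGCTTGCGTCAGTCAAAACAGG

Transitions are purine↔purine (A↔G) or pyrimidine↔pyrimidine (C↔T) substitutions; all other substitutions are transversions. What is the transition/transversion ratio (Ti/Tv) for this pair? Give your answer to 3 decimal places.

Differing sites — 1:G/A (Ti); 7:A/T (Tv); 9:T/G (Tv); 13:G/A (Ti); 16:A/T (Tv); 21:G/T (Tv); 22:A/C (Tv); 23:T/A (Tv); 29:T/A (Tv); 31:A/C (Tv); 33:T/G (Tv).
Of the 11 differences, 2 transitions and 9 transversions, so Ti/Tv = 2/9 = 0.222.

0.222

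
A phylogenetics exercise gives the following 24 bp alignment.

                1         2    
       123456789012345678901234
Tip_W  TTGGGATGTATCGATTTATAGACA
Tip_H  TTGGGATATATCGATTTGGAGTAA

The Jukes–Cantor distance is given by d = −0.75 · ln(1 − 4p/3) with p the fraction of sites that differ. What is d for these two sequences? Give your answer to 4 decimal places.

0.2441

Mismatches occur at site 8 (G→A), site 18 (A→G), site 19 (T→G), site 22 (A→T), site 23 (C→A).
p = 5/24 = 0.208333.
d = −0.75 · ln(1 − (4/3)·0.208333) = −0.75 · ln(0.722223) = −0.75 · (-0.325421) = 0.2441.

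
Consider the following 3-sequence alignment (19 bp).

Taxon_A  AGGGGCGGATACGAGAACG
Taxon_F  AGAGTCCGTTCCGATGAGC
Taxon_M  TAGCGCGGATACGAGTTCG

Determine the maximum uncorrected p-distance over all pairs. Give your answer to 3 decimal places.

0.684

Pairwise Hamming distances:
  Taxon_A vs Taxon_F: 9
  Taxon_A vs Taxon_M: 5
  Taxon_F vs Taxon_M: 13
The largest is 13 mismatches, between Taxon_F and Taxon_M; p = 13/19 = 0.684.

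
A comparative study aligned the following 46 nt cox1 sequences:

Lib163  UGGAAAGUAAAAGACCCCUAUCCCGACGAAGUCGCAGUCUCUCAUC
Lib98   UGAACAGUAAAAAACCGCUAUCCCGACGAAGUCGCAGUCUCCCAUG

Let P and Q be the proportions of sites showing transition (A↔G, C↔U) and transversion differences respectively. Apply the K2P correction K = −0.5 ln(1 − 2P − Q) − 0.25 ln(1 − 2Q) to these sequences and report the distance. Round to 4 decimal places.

0.1438

Differing sites — 3:G/A (Ti); 5:A/C (Tv); 13:G/A (Ti); 17:C/G (Tv); 42:U/C (Ti); 46:C/G (Tv).
Of the 6 differences, 3 transitions and 3 transversions over 46 sites: P = 3/46 = 0.065217, Q = 3/46 = 0.065217.
d = −0.5·ln(0.804349) − 0.25·ln(0.869566) = −0.5·(-0.217722) − 0.25·(-0.139761) = 0.1438.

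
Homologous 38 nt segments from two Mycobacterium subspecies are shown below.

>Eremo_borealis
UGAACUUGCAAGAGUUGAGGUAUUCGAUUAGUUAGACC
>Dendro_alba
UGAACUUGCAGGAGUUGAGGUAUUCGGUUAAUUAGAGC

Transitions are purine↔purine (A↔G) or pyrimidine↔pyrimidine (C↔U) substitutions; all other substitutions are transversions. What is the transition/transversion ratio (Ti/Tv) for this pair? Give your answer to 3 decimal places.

Differing sites — 11:A/G (Ti); 27:A/G (Ti); 31:G/A (Ti); 37:C/G (Tv).
Of the 4 differences, 3 transitions and 1 transversion, so Ti/Tv = 3/1 = 3.000.

3.000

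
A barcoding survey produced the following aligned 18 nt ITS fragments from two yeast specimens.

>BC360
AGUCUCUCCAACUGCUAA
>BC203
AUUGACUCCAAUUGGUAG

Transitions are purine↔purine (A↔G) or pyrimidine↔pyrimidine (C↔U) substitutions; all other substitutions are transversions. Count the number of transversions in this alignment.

Differing sites — 2:G/U (Tv); 4:C/G (Tv); 5:U/A (Tv); 12:C/U (Ti); 15:C/G (Tv); 18:A/G (Ti).
Of the 6 differences, 2 transitions and 4 transversions, so the answer is 4.

4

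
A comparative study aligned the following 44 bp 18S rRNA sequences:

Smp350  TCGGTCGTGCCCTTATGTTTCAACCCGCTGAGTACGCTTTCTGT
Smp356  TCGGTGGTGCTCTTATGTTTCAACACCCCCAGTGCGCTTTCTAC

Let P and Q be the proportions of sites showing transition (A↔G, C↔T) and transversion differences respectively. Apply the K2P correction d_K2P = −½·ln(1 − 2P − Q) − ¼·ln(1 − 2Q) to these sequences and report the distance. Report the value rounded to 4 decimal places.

0.2417

Differing sites — 6:C/G (Tv); 11:C/T (Ti); 25:C/A (Tv); 27:G/C (Tv); 29:T/C (Ti); 30:G/C (Tv); 34:A/G (Ti); 43:G/A (Ti); 44:T/C (Ti).
Of the 9 differences, 5 transitions and 4 transversions over 44 sites: P = 5/44 = 0.113636, Q = 4/44 = 0.090909.
d = −0.5·ln(0.681819) − 0.25·ln(0.818182) = −0.5·(-0.382991) − 0.25·(-0.200670) = 0.2417.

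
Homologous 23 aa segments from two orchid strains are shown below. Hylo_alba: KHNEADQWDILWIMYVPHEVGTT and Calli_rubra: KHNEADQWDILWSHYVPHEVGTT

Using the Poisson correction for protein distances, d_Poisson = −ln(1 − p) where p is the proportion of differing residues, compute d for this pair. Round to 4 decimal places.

The sequences differ at positions 13 (I/S), 14 (M/H).
p = 2/23 = 0.086957.
d = −ln(1 − 0.086957) = −ln(0.913043) = 0.0910.

0.0910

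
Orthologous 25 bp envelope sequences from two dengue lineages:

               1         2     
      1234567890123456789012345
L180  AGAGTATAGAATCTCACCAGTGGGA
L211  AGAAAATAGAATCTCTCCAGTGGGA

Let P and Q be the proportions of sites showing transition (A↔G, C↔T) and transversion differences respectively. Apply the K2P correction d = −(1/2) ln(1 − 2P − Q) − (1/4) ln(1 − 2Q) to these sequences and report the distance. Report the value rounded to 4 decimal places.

0.1308

Mismatches occur at site 4 (G→A, transition), site 5 (T→A, transversion), site 16 (A→T, transversion).
Of the 3 differences, 1 transition and 2 transversions over 25 sites: P = 1/25 = 0.040000, Q = 2/25 = 0.080000.
d = −0.5·ln(0.840000) − 0.25·ln(0.840000) = −0.5·(-0.174353) − 0.25·(-0.174353) = 0.1308.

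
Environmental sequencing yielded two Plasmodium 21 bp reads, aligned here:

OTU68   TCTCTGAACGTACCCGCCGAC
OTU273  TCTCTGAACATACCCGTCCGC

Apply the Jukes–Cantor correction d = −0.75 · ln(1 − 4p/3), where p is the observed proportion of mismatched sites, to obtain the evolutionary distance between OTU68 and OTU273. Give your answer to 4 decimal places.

0.2197

Mismatches occur at site 10 (G/A), site 17 (C/T), site 19 (G/C), site 20 (A/G).
p = 4/21 = 0.190476.
d = −0.75 · ln(1 − (4/3)·0.190476) = −0.75 · ln(0.746032) = −0.75 · (-0.292987) = 0.2197.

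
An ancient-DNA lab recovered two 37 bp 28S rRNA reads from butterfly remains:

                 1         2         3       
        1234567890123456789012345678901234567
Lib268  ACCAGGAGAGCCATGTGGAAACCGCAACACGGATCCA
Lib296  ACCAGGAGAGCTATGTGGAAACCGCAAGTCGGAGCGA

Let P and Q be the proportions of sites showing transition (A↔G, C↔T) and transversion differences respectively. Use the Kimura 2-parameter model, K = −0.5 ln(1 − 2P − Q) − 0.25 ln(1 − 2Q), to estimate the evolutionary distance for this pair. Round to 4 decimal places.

The sequences differ at positions 12 (C/T, transition), 28 (C/G, transversion), 29 (A/T, transversion), 34 (T/G, transversion), 36 (C/G, transversion).
Of the 5 differences, 1 transition and 4 transversions over 37 sites: P = 1/37 = 0.027027, Q = 4/37 = 0.108108.
d = −0.5·ln(0.837838) − 0.25·ln(0.783784) = −0.5·(-0.176931) − 0.25·(-0.243622) = 0.1494.

0.1494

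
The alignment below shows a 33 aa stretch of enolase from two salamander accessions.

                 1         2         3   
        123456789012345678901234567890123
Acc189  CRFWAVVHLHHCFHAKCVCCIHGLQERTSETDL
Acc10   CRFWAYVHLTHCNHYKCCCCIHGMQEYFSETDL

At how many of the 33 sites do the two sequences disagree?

The sequences differ at positions 6 (V/Y), 10 (H/T), 13 (F/N), 15 (A/Y), 18 (V/C), 24 (L/M), 27 (R/Y), 28 (T/F).
That gives 8 mismatches out of 33 aligned sites, so the Hamming distance is 8.

8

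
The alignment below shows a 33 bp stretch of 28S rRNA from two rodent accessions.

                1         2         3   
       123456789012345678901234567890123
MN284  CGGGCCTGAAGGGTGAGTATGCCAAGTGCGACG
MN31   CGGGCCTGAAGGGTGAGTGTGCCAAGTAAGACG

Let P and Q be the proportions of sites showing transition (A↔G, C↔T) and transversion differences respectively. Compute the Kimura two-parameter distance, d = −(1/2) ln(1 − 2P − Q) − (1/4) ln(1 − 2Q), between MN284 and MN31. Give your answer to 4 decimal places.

0.0978

Differing sites — 19:A/G (Ti); 28:G/A (Ti); 29:C/A (Tv).
Of the 3 differences, 2 transitions and 1 transversion over 33 sites: P = 2/33 = 0.060606, Q = 1/33 = 0.030303.
d = −0.5·ln(0.848485) − 0.25·ln(0.939394) = −0.5·(-0.164303) − 0.25·(-0.062520) = 0.0978.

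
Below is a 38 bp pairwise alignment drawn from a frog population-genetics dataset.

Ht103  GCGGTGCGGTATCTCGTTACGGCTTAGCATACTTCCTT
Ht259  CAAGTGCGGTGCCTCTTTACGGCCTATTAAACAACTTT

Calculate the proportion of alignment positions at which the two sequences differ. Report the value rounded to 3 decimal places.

The sequences differ at positions 1 (G/C), 2 (C/A), 3 (G/A), 11 (A/G), 12 (T/C), 16 (G/T), 24 (T/C), 27 (G/T), 28 (C/T), 30 (T/A), 33 (T/A), 34 (T/A), 36 (C/T).
There are 13 differences over 38 sites, so p = 13/38 = 0.342.

0.342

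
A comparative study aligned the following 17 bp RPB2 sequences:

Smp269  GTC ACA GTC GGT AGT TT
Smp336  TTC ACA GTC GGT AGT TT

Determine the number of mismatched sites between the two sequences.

A single mismatch occurs at site 1 (G/T).
That gives 1 mismatch out of 17 aligned sites, so the Hamming distance is 1.

1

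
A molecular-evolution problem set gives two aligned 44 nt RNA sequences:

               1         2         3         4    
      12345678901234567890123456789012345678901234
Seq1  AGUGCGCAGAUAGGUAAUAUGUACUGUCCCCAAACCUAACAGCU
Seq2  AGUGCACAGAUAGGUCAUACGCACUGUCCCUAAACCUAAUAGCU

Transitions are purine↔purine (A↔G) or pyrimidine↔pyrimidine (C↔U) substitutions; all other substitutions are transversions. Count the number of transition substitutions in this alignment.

5

Mismatches occur at site 6 (G↔A, transition), site 16 (A↔C, transversion), site 20 (U↔C, transition), site 22 (U↔C, transition), site 31 (C↔U, transition), site 40 (C↔U, transition).
Of the 6 differences, 5 transitions and 1 transversion, so the answer is 5.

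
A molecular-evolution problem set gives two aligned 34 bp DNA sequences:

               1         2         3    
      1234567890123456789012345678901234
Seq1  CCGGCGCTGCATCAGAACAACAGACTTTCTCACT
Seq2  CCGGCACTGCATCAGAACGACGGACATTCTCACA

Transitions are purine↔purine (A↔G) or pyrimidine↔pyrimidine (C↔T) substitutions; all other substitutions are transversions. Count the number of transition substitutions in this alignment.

3

Differing sites — 6:G/A (Ti); 19:A/G (Ti); 22:A/G (Ti); 26:T/A (Tv); 34:T/A (Tv).
Of the 5 differences, 3 transitions and 2 transversions, so the answer is 3.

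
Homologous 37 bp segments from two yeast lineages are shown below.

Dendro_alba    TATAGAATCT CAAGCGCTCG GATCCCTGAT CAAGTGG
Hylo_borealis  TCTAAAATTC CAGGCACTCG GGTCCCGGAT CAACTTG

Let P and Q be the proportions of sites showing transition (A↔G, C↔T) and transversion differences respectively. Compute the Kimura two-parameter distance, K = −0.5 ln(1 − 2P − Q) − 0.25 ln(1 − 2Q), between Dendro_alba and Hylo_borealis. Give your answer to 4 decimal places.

0.3441

Differing sites — 2:A/C (Tv); 5:G/A (Ti); 9:C/T (Ti); 10:T/C (Ti); 13:A/G (Ti); 16:G/A (Ti); 22:A/G (Ti); 27:T/G (Tv); 34:G/C (Tv); 36:G/T (Tv).
Of the 10 differences, 6 transitions and 4 transversions over 37 sites: P = 6/37 = 0.162162, Q = 4/37 = 0.108108.
d = −0.5·ln(0.567568) − 0.25·ln(0.783784) = −0.5·(-0.566395) − 0.25·(-0.243622) = 0.3441.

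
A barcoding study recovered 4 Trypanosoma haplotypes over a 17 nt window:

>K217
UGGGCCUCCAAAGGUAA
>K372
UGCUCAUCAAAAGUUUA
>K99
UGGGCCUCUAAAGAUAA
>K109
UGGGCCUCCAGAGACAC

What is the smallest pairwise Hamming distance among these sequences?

Pairwise Hamming distances:
  K217 vs K372: 6
  K217 vs K99: 2
  K217 vs K109: 4
  K372 vs K99: 6
  K372 vs K109: 9
  K99 vs K109: 4
The smallest is 2, between K217 and K99.

2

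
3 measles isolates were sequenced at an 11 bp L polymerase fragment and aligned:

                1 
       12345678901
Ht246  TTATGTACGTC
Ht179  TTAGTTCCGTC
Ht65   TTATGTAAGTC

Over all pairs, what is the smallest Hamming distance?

Pairwise Hamming distances:
  Ht246 vs Ht179: 3
  Ht246 vs Ht65: 1
  Ht179 vs Ht65: 4
The smallest is 1, between Ht246 and Ht65.

1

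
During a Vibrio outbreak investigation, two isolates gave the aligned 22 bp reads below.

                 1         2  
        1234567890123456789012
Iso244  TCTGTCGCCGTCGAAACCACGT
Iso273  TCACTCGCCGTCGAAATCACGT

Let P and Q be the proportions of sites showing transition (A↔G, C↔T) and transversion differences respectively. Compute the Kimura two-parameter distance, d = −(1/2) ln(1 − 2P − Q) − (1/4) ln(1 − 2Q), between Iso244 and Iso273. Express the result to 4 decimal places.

Mismatches occur at site 3 (T/A, transversion), site 4 (G/C, transversion), site 17 (C/T, transition).
Of the 3 differences, 1 transition and 2 transversions over 22 sites: P = 1/22 = 0.045455, Q = 2/22 = 0.090909.
d = −0.5·ln(0.818181) − 0.25·ln(0.818182) = −0.5·(-0.200672) − 0.25·(-0.200670) = 0.1505.

0.1505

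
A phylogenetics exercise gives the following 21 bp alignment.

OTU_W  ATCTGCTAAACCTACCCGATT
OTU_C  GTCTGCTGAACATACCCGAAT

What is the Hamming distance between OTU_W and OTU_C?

Mismatches occur at site 1 (A↔G), site 8 (A↔G), site 12 (C↔A), site 20 (T↔A).
That gives 4 mismatches out of 21 aligned sites, so the Hamming distance is 4.

4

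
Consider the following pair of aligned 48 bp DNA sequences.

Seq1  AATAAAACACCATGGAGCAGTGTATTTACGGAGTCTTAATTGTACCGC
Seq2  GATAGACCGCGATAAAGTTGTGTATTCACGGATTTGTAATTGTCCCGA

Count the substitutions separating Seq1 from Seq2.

15

The sequences differ at positions 1 (A/G), 5 (A/G), 7 (A/C), 9 (A/G), 11 (C/G), 14 (G/A), 15 (G/A), 18 (C/T), 19 (A/T), 27 (T/C), 33 (G/T), 35 (C/T), 36 (T/G), 44 (A/C), 48 (C/A).
That gives 15 mismatches out of 48 aligned sites, so the Hamming distance is 15.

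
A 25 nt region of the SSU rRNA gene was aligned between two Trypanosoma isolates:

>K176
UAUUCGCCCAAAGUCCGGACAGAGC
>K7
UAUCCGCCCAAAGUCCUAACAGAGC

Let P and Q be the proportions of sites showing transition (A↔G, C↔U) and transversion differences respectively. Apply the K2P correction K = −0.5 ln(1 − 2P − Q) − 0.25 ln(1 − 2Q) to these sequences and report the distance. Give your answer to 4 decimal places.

0.1324

The sequences differ at positions 4 (U/C, transition), 17 (G/U, transversion), 18 (G/A, transition).
Of the 3 differences, 2 transitions and 1 transversion over 25 sites: P = 2/25 = 0.080000, Q = 1/25 = 0.040000.
d = −0.5·ln(0.800000) − 0.25·ln(0.920000) = −0.5·(-0.223144) − 0.25·(-0.083382) = 0.1324.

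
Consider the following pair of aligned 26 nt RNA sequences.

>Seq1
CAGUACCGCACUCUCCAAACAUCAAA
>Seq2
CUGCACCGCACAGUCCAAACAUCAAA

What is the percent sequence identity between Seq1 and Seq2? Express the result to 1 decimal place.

Mismatches occur at site 2 (A→U), site 4 (U→C), site 12 (U→A), site 13 (C→G).
22 of the 26 sites match, so the percent identity is 22/26 × 100 = 84.6%.

84.6%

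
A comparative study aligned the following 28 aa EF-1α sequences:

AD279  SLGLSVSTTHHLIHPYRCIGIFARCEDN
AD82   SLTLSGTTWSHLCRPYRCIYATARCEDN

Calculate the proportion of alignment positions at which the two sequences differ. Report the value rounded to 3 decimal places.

Differing sites — 3:G/T; 6:V/G; 7:S/T; 9:T/W; 10:H/S; 13:I/C; 14:H/R; 20:G/Y; 21:I/A; 22:F/T.
There are 10 differences over 28 sites, so p = 10/28 = 0.357.

0.357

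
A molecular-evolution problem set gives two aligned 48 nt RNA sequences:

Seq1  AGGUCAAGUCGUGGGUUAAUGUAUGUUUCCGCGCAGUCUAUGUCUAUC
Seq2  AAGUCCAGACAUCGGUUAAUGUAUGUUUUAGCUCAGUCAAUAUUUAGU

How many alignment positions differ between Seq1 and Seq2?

Mismatches occur at site 2 (G↔A), site 6 (A↔C), site 9 (U↔A), site 11 (G↔A), site 13 (G↔C), site 29 (C↔U), site 30 (C↔A), site 33 (G↔U), site 39 (U↔A), site 42 (G↔A), site 44 (C↔U), site 47 (U↔G), site 48 (C↔U).
That gives 13 mismatches out of 48 aligned sites, so the Hamming distance is 13.

13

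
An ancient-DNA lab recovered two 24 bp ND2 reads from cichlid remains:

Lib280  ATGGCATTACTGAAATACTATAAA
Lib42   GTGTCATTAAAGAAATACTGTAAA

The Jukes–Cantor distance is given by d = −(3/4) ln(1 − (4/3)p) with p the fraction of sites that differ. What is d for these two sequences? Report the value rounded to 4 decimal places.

Differing sites — 1:A/G; 4:G/T; 10:C/A; 11:T/A; 20:A/G.
p = 5/24 = 0.208333.
d = −0.75 · ln(1 − (4/3)·0.208333) = −0.75 · ln(0.722223) = −0.75 · (-0.325421) = 0.2441.

0.2441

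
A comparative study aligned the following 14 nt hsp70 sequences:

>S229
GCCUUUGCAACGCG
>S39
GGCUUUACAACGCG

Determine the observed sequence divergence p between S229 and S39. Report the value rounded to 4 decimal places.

0.1429

The sequences differ at positions 2 (C/G), 7 (G/A).
There are 2 differences over 14 sites, so p = 2/14 = 0.1429.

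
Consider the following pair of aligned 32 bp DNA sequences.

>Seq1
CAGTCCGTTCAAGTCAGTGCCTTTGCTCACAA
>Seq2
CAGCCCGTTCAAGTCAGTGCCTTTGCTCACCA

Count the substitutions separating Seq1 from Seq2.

The sequences differ at positions 4 (T/C), 31 (A/C).
That gives 2 mismatches out of 32 aligned sites, so the Hamming distance is 2.

2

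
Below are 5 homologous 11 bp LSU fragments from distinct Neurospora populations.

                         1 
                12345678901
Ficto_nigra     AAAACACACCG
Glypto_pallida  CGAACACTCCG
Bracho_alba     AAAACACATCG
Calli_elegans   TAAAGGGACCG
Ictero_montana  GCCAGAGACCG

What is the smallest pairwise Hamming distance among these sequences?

Pairwise Hamming distances:
  Ficto_nigra vs Glypto_pallida: 3
  Ficto_nigra vs Bracho_alba: 1
  Ficto_nigra vs Calli_elegans: 4
  Ficto_nigra vs Ictero_montana: 5
  Glypto_pallida vs Bracho_alba: 4
  Glypto_pallida vs Calli_elegans: 6
  Glypto_pallida vs Ictero_montana: 6
  Bracho_alba vs Calli_elegans: 5
  Bracho_alba vs Ictero_montana: 6
  Calli_elegans vs Ictero_montana: 4
The smallest is 1, between Ficto_nigra and Bracho_alba.

1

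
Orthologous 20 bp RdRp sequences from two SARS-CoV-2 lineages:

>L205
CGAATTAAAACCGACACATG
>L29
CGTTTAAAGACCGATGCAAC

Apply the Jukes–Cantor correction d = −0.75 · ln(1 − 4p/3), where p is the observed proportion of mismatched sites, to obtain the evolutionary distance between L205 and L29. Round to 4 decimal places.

0.5716

Mismatches occur at site 3 (A/T), site 4 (A/T), site 6 (T/A), site 9 (A/G), site 15 (C/T), site 16 (A/G), site 19 (T/A), site 20 (G/C).
p = 8/20 = 0.400000.
d = −0.75 · ln(1 − (4/3)·0.400000) = −0.75 · ln(0.466667) = −0.75 · (-0.762139) = 0.5716.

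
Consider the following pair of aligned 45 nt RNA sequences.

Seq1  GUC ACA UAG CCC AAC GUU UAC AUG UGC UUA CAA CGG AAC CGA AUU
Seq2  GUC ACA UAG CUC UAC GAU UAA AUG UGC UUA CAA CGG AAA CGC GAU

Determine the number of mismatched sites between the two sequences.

8

The sequences differ at positions 11 (C/U), 13 (A/U), 17 (U/A), 21 (C/A), 39 (C/A), 42 (A/C), 43 (A/G), 44 (U/A).
That gives 8 mismatches out of 45 aligned sites, so the Hamming distance is 8.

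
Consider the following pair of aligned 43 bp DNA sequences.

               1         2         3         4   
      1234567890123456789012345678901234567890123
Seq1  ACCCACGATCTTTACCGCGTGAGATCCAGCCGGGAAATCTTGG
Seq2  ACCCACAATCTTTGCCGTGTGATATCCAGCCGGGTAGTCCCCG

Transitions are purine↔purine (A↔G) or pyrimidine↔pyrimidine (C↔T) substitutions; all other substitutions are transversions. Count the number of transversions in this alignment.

Differing sites — 7:G/A (Ti); 14:A/G (Ti); 18:C/T (Ti); 23:G/T (Tv); 35:A/T (Tv); 37:A/G (Ti); 40:T/C (Ti); 41:T/C (Ti); 42:G/C (Tv).
Of the 9 differences, 6 transitions and 3 transversions, so the answer is 3.

3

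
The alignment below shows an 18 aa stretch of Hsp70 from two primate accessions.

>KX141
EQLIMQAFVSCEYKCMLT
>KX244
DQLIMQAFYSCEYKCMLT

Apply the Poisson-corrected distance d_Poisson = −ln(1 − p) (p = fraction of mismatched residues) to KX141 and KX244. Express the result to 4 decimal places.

Mismatches occur at site 1 (E↔D), site 9 (V↔Y).
p = 2/18 = 0.111111.
d = −ln(1 − 0.111111) = −ln(0.888889) = 0.1178.

0.1178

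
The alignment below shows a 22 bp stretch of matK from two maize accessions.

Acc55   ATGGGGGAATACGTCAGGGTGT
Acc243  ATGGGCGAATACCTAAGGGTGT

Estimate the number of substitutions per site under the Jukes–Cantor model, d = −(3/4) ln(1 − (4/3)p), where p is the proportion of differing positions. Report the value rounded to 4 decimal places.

0.1505

The sequences differ at positions 6 (G/C), 13 (G/C), 15 (C/A).
p = 3/22 = 0.136364.
d = −0.75 · ln(1 − (4/3)·0.136364) = −0.75 · ln(0.818181) = −0.75 · (-0.200672) = 0.1505.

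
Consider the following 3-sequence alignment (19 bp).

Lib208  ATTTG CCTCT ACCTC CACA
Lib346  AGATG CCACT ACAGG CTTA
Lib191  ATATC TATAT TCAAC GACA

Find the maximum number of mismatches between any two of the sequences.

12

Pairwise Hamming distances:
  Lib208 vs Lib346: 8
  Lib208 vs Lib191: 9
  Lib346 vs Lib191: 12
The largest is 12, between Lib346 and Lib191.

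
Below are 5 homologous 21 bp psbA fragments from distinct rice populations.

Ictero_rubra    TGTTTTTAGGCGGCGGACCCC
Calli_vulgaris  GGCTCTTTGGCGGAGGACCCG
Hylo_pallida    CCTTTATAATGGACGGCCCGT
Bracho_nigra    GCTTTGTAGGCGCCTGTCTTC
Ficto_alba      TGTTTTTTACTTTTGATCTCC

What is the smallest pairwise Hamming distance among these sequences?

Pairwise Hamming distances:
  Ictero_rubra vs Calli_vulgaris: 6
  Ictero_rubra vs Hylo_pallida: 10
  Ictero_rubra vs Bracho_nigra: 8
  Ictero_rubra vs Ficto_alba: 10
  Calli_vulgaris vs Hylo_pallida: 14
  Calli_vulgaris vs Bracho_nigra: 12
  Calli_vulgaris vs Ficto_alba: 13
  Hylo_pallida vs Bracho_nigra: 11
  Hylo_pallida vs Ficto_alba: 14
  Bracho_nigra vs Ficto_alba: 13
The smallest is 6, between Ictero_rubra and Calli_vulgaris.

6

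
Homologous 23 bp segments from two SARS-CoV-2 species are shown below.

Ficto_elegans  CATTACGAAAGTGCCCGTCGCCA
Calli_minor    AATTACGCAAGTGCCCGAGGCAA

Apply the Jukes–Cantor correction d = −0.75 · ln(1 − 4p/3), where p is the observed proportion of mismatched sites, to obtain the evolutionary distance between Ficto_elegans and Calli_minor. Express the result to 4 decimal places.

0.2567

The sequences differ at positions 1 (C/A), 8 (A/C), 18 (T/A), 19 (C/G), 22 (C/A).
p = 5/23 = 0.217391.
d = −0.75 · ln(1 − (4/3)·0.217391) = −0.75 · ln(0.710145) = −0.75 · (-0.342286) = 0.2567.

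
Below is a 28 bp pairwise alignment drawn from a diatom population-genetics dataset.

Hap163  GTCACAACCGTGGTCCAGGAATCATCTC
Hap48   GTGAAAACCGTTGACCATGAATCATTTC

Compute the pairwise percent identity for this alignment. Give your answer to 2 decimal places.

78.57%

The sequences differ at positions 3 (C/G), 5 (C/A), 12 (G/T), 14 (T/A), 18 (G/T), 26 (C/T).
22 of the 28 sites match, so the percent identity is 22/28 × 100 = 78.57%.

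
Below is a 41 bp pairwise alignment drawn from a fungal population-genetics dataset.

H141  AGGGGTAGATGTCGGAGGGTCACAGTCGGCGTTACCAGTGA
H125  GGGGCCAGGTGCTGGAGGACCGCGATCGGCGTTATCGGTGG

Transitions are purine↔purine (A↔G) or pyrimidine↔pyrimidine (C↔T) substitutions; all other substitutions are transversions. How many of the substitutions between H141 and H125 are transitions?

The sequences differ at positions 1 (A/G, transition), 5 (G/C, transversion), 6 (T/C, transition), 9 (A/G, transition), 12 (T/C, transition), 13 (C/T, transition), 19 (G/A, transition), 20 (T/C, transition), 22 (A/G, transition), 24 (A/G, transition), 25 (G/A, transition), 35 (C/T, transition), 37 (A/G, transition), 41 (A/G, transition).
Of the 14 differences, 13 transitions and 1 transversion, so the answer is 13.

13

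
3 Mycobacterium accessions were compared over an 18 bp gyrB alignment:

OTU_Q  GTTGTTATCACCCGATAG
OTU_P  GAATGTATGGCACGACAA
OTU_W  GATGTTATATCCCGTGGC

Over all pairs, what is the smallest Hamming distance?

7

Pairwise Hamming distances:
  OTU_Q vs OTU_P: 9
  OTU_Q vs OTU_W: 7
  OTU_P vs OTU_W: 10
The smallest is 7, between OTU_Q and OTU_W.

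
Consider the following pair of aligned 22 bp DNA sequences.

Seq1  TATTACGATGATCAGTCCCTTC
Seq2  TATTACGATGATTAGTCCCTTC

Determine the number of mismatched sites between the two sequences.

1

The sequences differ at position 13 (C/T).
That gives 1 mismatch out of 22 aligned sites, so the Hamming distance is 1.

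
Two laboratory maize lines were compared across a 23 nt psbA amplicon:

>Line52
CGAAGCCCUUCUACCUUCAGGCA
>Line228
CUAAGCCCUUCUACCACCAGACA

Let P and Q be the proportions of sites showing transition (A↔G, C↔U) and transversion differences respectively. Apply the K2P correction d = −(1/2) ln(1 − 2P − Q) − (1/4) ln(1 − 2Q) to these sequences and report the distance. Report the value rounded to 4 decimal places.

Differing sites — 2:G/U (Tv); 16:U/A (Tv); 17:U/C (Ti); 21:G/A (Ti).
Of the 4 differences, 2 transitions and 2 transversions over 23 sites: P = 2/23 = 0.086957, Q = 2/23 = 0.086957.
d = −0.5·ln(0.739129) − 0.25·ln(0.826086) = −0.5·(-0.302283) − 0.25·(-0.191056) = 0.1989.

0.1989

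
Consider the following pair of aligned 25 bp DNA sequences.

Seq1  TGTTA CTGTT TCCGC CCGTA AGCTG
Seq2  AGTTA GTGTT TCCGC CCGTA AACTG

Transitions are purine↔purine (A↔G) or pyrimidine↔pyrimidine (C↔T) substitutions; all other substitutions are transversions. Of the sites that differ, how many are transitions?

Differing sites — 1:T/A (Tv); 6:C/G (Tv); 22:G/A (Ti).
Of the 3 differences, 1 transition and 2 transversions, so the answer is 1.

1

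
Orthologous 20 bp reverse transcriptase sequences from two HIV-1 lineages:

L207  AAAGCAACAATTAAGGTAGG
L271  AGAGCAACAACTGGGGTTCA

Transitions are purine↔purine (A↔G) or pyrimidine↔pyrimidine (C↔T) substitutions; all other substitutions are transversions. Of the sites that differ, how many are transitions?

Mismatches occur at site 2 (A↔G, transition), site 11 (T↔C, transition), site 13 (A↔G, transition), site 14 (A↔G, transition), site 18 (A↔T, transversion), site 19 (G↔C, transversion), site 20 (G↔A, transition).
Of the 7 differences, 5 transitions and 2 transversions, so the answer is 5.

5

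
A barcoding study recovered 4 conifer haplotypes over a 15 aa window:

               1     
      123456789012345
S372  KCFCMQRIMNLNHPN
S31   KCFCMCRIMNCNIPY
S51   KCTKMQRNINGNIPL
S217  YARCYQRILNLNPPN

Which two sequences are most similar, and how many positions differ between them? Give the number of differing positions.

4

Pairwise Hamming distances:
  S372 vs S31: 4
  S372 vs S51: 7
  S372 vs S217: 6
  S31 vs S51: 7
  S31 vs S217: 9
  S51 vs S217: 10
The smallest is 4, between S372 and S31.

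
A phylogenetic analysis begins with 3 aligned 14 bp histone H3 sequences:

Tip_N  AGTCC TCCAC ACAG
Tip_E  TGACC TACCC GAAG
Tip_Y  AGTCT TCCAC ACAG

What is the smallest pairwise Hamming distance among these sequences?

Pairwise Hamming distances:
  Tip_N vs Tip_E: 6
  Tip_N vs Tip_Y: 1
  Tip_E vs Tip_Y: 7
The smallest is 1, between Tip_N and Tip_Y.

1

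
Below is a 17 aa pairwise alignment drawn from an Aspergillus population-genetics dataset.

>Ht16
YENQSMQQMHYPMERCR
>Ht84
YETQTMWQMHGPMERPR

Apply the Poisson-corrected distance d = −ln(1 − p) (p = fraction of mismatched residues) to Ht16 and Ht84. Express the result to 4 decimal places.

Differing sites — 3:N/T; 5:S/T; 7:Q/W; 11:Y/G; 16:C/P.
p = 5/17 = 0.294118.
d = −ln(1 − 0.294118) = −ln(0.705882) = 0.3483.

0.3483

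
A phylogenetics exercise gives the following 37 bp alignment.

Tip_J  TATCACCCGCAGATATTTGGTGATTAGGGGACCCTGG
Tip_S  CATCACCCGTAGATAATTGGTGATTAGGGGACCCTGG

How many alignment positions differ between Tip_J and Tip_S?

The sequences differ at positions 1 (T/C), 10 (C/T), 16 (T/A).
That gives 3 mismatches out of 37 aligned sites, so the Hamming distance is 3.

3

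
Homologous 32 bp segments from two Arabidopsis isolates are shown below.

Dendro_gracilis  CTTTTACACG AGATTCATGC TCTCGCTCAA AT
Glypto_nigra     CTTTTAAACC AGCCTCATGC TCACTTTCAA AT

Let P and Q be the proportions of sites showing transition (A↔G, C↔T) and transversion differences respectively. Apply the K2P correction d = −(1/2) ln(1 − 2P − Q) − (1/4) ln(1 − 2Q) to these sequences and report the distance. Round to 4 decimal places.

Mismatches occur at site 7 (C→A, transversion), site 10 (G→C, transversion), site 13 (A→C, transversion), site 14 (T→C, transition), site 23 (T→A, transversion), site 25 (G→T, transversion), site 26 (C→T, transition).
Of the 7 differences, 2 transitions and 5 transversions over 32 sites: P = 2/32 = 0.062500, Q = 5/32 = 0.156250.
d = −0.5·ln(0.718750) − 0.25·ln(0.687500) = −0.5·(-0.330242) − 0.25·(-0.374693) = 0.2588.

0.2588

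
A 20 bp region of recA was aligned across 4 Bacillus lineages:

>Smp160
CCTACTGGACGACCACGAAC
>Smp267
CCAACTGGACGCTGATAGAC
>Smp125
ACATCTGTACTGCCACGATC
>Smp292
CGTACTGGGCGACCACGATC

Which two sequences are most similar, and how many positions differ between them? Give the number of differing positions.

3

Pairwise Hamming distances:
  Smp160 vs Smp267: 7
  Smp160 vs Smp125: 7
  Smp160 vs Smp292: 3
  Smp267 vs Smp125: 11
  Smp267 vs Smp292: 10
  Smp125 vs Smp292: 8
The smallest is 3, between Smp160 and Smp292.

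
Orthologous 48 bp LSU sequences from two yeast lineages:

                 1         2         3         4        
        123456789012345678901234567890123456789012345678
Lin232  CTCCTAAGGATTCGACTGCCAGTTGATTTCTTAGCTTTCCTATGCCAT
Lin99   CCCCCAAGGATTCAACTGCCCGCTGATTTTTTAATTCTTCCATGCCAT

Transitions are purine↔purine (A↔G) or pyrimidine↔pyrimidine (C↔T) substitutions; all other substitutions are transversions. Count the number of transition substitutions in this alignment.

10

Mismatches occur at site 2 (T↔C, transition), site 5 (T↔C, transition), site 14 (G↔A, transition), site 21 (A↔C, transversion), site 23 (T↔C, transition), site 30 (C↔T, transition), site 34 (G↔A, transition), site 35 (C↔T, transition), site 37 (T↔C, transition), site 39 (C↔T, transition), site 41 (T↔C, transition).
Of the 11 differences, 10 transitions and 1 transversion, so the answer is 10.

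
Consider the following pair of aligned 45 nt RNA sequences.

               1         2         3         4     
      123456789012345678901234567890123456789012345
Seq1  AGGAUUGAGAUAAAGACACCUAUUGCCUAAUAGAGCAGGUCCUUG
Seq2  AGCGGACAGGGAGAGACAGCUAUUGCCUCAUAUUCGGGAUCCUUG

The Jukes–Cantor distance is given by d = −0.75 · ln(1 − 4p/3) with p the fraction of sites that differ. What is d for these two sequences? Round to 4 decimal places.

Differing sites — 3:G/C; 4:A/G; 5:U/G; 6:U/A; 7:G/C; 10:A/G; 11:U/G; 13:A/G; 19:C/G; 29:A/C; 33:G/U; 34:A/U; 35:G/C; 36:C/G; 37:A/G; 39:G/A.
p = 16/45 = 0.355556.
d = −0.75 · ln(1 − (4/3)·0.355556) = −0.75 · ln(0.525925) = −0.75 · (-0.642597) = 0.4819.

0.4819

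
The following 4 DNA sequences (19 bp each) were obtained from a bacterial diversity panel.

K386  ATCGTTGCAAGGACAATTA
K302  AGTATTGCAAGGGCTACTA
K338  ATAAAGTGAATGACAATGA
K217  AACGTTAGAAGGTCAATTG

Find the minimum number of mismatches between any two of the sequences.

5

Pairwise Hamming distances:
  K386 vs K302: 6
  K386 vs K338: 8
  K386 vs K217: 5
  K302 vs K338: 11
  K302 vs K217: 9
  K338 vs K217: 10
The smallest is 5, between K386 and K217.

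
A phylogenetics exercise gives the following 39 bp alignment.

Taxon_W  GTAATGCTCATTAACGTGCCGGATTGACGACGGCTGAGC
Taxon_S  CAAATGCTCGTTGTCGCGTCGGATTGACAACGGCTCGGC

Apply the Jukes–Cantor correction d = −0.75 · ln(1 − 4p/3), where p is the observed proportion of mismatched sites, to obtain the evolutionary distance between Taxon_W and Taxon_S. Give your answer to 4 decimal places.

0.3138

Mismatches occur at site 1 (G↔C), site 2 (T↔A), site 10 (A↔G), site 13 (A↔G), site 14 (A↔T), site 17 (T↔C), site 19 (C↔T), site 29 (G↔A), site 36 (G↔C), site 37 (A↔G).
p = 10/39 = 0.256410.
d = −0.75 · ln(1 − (4/3)·0.256410) = −0.75 · ln(0.658120) = −0.75 · (-0.418368) = 0.3138.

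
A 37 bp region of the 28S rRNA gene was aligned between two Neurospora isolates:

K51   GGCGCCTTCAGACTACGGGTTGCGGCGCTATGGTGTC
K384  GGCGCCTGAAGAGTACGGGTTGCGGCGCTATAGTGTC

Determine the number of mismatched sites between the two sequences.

The sequences differ at positions 8 (T/G), 9 (C/A), 13 (C/G), 32 (G/A).
That gives 4 mismatches out of 37 aligned sites, so the Hamming distance is 4.

4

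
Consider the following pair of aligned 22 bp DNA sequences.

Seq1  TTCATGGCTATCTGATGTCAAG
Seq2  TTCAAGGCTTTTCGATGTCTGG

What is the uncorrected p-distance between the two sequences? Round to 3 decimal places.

The sequences differ at positions 5 (T/A), 10 (A/T), 12 (C/T), 13 (T/C), 20 (A/T), 21 (A/G).
There are 6 differences over 22 sites, so p = 6/22 = 0.273.

0.273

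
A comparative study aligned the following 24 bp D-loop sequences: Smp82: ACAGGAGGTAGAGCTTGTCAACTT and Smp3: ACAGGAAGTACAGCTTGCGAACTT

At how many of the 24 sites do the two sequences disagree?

Mismatches occur at site 7 (G→A), site 11 (G→C), site 18 (T→C), site 19 (C→G).
That gives 4 mismatches out of 24 aligned sites, so the Hamming distance is 4.

4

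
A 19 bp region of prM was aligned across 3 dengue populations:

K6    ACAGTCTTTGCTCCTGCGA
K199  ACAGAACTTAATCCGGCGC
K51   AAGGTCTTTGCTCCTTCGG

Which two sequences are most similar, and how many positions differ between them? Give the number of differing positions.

4

Pairwise Hamming distances:
  K6 vs K199: 7
  K6 vs K51: 4
  K199 vs K51: 10
The smallest is 4, between K6 and K51.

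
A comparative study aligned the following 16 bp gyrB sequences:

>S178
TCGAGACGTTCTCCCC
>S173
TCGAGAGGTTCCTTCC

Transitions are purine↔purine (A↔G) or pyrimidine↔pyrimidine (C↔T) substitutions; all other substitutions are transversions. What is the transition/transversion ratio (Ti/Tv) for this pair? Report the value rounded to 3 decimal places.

The sequences differ at positions 7 (C/G, transversion), 12 (T/C, transition), 13 (C/T, transition), 14 (C/T, transition).
Of the 4 differences, 3 transitions and 1 transversion, so Ti/Tv = 3/1 = 3.000.

3.000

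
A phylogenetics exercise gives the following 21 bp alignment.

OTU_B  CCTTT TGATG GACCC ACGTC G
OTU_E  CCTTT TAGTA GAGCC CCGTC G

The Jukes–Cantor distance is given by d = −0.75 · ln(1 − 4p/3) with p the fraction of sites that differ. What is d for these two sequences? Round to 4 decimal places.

0.2865

The sequences differ at positions 7 (G/A), 8 (A/G), 10 (G/A), 13 (C/G), 16 (A/C).
p = 5/21 = 0.238095.
d = −0.75 · ln(1 − (4/3)·0.238095) = −0.75 · ln(0.682540) = −0.75 · (-0.381934) = 0.2865.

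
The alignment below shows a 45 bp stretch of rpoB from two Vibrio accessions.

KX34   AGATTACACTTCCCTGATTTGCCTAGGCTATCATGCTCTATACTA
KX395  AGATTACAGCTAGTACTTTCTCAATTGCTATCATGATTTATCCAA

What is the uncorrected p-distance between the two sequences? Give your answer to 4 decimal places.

0.4000

Differing sites — 9:C/G; 10:T/C; 12:C/A; 13:C/G; 14:C/T; 15:T/A; 16:G/C; 17:A/T; 20:T/C; 21:G/T; 23:C/A; 24:T/A; 25:A/T; 26:G/T; 36:C/A; 38:C/T; 42:A/C; 44:T/A.
There are 18 differences over 45 sites, so p = 18/45 = 0.4000.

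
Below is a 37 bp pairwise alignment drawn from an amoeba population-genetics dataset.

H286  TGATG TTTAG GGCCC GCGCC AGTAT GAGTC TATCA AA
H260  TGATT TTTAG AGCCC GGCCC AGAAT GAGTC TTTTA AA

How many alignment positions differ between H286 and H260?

7

The sequences differ at positions 5 (G/T), 11 (G/A), 17 (C/G), 18 (G/C), 23 (T/A), 32 (A/T), 34 (C/T).
That gives 7 mismatches out of 37 aligned sites, so the Hamming distance is 7.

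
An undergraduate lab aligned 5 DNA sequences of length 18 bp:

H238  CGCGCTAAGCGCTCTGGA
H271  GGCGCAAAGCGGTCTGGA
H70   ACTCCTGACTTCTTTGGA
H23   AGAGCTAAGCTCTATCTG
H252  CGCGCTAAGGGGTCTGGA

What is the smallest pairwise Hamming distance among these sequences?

Pairwise Hamming distances:
  H238 vs H271: 3
  H238 vs H70: 9
  H238 vs H23: 7
  H238 vs H252: 2
  H271 vs H70: 11
  H271 vs H23: 9
  H271 vs H252: 3
  H70 vs H23: 10
  H70 vs H252: 10
  H23 vs H252: 9
The smallest is 2, between H238 and H252.

2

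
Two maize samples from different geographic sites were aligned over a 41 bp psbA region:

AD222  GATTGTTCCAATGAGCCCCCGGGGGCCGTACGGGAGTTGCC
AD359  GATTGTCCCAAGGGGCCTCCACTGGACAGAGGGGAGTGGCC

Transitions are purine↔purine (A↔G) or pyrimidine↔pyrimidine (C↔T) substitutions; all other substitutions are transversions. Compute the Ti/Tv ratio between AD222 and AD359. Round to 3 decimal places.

Mismatches occur at site 7 (T→C, transition), site 12 (T→G, transversion), site 14 (A→G, transition), site 18 (C→T, transition), site 21 (G→A, transition), site 22 (G→C, transversion), site 23 (G→T, transversion), site 26 (C→A, transversion), site 28 (G→A, transition), site 29 (T→G, transversion), site 31 (C→G, transversion), site 38 (T→G, transversion).
Of the 12 differences, 5 transitions and 7 transversions, so Ti/Tv = 5/7 = 0.714.

0.714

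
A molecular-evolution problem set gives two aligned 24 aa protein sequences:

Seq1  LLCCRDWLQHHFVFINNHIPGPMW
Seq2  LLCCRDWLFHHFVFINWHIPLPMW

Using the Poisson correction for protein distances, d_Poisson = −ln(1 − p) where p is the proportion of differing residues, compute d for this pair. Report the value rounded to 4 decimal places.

0.1335

Differing sites — 9:Q/F; 17:N/W; 21:G/L.
p = 3/24 = 0.125000.
d = −ln(1 − 0.125000) = −ln(0.875000) = 0.1335.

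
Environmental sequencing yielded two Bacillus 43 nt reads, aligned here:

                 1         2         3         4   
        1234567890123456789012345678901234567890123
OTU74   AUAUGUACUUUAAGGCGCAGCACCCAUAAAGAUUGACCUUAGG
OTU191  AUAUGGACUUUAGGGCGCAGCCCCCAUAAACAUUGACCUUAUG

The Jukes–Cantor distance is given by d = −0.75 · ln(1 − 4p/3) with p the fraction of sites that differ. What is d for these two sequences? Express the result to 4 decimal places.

The sequences differ at positions 6 (U/G), 13 (A/G), 22 (A/C), 31 (G/C), 42 (G/U).
p = 5/43 = 0.116279.
d = −0.75 · ln(1 − (4/3)·0.116279) = −0.75 · ln(0.844961) = −0.75 · (-0.168465) = 0.1263.

0.1263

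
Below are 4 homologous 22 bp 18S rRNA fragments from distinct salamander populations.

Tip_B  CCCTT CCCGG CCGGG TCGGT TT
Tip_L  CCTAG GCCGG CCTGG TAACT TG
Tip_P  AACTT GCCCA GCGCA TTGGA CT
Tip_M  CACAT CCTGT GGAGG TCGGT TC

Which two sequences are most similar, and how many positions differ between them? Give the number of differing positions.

8

Pairwise Hamming distances:
  Tip_B vs Tip_L: 9
  Tip_B vs Tip_P: 11
  Tip_B vs Tip_M: 8
  Tip_L vs Tip_P: 17
  Tip_L vs Tip_M: 13
  Tip_P vs Tip_M: 14
The smallest is 8, between Tip_B and Tip_M.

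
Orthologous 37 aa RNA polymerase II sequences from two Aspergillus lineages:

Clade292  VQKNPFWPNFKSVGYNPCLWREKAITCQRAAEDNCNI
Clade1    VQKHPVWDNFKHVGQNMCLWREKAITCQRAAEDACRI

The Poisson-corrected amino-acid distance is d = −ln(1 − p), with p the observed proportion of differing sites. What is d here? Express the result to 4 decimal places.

0.2436

The sequences differ at positions 4 (N/H), 6 (F/V), 8 (P/D), 12 (S/H), 15 (Y/Q), 17 (P/M), 34 (N/A), 36 (N/R).
p = 8/37 = 0.216216.
d = −ln(1 − 0.216216) = −ln(0.783784) = 0.2436.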